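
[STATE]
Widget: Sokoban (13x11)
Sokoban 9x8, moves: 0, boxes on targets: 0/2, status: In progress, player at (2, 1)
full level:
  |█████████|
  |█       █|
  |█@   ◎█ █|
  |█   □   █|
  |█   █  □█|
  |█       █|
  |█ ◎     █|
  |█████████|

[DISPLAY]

█████████    
█       █    
█@   ◎█ █    
█   □   █    
█   █  □█    
█       █    
█ ◎     █    
█████████    
Moves: 0  0/2
             
             


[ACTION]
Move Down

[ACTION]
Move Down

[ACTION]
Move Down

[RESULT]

█████████    
█       █    
█    ◎█ █    
█   □   █    
█   █  □█    
█@      █    
█ ◎     █    
█████████    
Moves: 3  0/2
             
             


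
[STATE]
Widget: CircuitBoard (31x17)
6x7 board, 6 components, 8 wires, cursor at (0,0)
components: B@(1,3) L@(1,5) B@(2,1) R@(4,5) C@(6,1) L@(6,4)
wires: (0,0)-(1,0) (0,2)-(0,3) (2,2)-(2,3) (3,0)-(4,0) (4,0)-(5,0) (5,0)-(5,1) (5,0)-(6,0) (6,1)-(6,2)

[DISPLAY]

   0 1 2 3 4 5                 
0  [.]      · ─ ·              
    │                          
1   ·           B       L      
                               
2       B   · ─ ·              
                               
3   ·                          
    │                          
4   ·                   R      
    │                          
5   · ─ ·                      
    │                          
6   ·   C ─ ·       L          
Cursor: (0,0)                  
                               
                               


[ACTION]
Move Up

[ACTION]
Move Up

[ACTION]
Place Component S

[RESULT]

   0 1 2 3 4 5                 
0  [S]      · ─ ·              
    │                          
1   ·           B       L      
                               
2       B   · ─ ·              
                               
3   ·                          
    │                          
4   ·                   R      
    │                          
5   · ─ ·                      
    │                          
6   ·   C ─ ·       L          
Cursor: (0,0)                  
                               
                               


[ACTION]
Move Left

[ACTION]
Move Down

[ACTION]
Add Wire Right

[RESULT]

   0 1 2 3 4 5                 
0   S       · ─ ·              
    │                          
1  [.]─ ·       B       L      
                               
2       B   · ─ ·              
                               
3   ·                          
    │                          
4   ·                   R      
    │                          
5   · ─ ·                      
    │                          
6   ·   C ─ ·       L          
Cursor: (1,0)                  
                               
                               


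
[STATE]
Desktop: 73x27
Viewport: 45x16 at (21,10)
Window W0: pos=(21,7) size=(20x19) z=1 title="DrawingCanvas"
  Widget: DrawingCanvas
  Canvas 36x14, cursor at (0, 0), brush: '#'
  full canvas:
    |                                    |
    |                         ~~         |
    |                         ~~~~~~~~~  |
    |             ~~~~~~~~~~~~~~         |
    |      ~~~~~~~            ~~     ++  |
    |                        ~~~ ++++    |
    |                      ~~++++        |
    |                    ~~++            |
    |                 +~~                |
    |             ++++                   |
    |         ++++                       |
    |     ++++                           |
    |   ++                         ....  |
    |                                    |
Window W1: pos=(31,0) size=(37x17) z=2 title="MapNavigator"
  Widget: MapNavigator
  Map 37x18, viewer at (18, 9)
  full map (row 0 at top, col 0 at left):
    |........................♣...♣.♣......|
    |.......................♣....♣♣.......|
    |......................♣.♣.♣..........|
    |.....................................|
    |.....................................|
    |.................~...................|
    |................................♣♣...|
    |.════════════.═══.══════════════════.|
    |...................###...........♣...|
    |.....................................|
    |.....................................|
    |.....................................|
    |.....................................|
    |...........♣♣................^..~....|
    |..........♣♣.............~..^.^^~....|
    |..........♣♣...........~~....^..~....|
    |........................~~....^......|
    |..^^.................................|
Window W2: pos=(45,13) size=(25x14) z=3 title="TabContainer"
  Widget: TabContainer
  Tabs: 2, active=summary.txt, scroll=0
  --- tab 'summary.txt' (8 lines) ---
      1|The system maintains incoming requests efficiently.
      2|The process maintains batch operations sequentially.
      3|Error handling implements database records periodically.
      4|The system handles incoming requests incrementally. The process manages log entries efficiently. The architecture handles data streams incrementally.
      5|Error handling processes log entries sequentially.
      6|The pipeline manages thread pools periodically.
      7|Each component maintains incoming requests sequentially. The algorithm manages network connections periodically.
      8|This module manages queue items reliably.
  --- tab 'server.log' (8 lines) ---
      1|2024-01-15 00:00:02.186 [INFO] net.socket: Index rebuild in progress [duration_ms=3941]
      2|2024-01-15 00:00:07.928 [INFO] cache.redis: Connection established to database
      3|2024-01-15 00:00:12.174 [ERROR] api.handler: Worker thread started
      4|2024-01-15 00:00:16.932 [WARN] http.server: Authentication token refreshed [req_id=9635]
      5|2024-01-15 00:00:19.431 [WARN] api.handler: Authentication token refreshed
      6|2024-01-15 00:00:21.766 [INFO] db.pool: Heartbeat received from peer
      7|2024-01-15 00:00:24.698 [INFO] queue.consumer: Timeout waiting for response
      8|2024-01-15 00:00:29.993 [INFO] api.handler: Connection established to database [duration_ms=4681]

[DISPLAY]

┃+        ┃..................................
┃         ┃..................................
┃         ┃..................................
┃         ┃..........♣♣.┏━━━━━━━━━━━━━━━━━━━━
┃      ~~~┃.........♣♣..┃ TabContainer       
┃         ┃.........♣♣..┠────────────────────
┃         ┗━━━━━━━━━━━━━┃[summary.txt]│ serve
┃                  ┃    ┃────────────────────
┃                 +┃    ┃The system maintains
┃             ++++ ┃    ┃The process maintain
┃         ++++     ┃    ┃Error handling imple
┃     ++++         ┃    ┃The system handles i
┃   ++             ┃    ┃Error handling proce
┃                  ┃    ┃The pipeline manages
┃                  ┃    ┃Each component maint
┗━━━━━━━━━━━━━━━━━━┛    ┃This module manages 


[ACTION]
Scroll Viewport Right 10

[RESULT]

   ┃...................................┃     
   ┃...................................┃     
   ┃...................................┃     
   ┃..........♣♣.┏━━━━━━━━━━━━━━━━━━━━━━━┓   
~~~┃.........♣♣..┃ TabContainer          ┃   
   ┃.........♣♣..┠───────────────────────┨   
   ┗━━━━━━━━━━━━━┃[summary.txt]│ server.l┃   
            ┃    ┃───────────────────────┃   
           +┃    ┃The system maintains in┃   
       ++++ ┃    ┃The process maintains b┃   
   ++++     ┃    ┃Error handling implemen┃   
+++         ┃    ┃The system handles inco┃   
            ┃    ┃Error handling processe┃   
            ┃    ┃The pipeline manages th┃   
            ┃    ┃Each component maintain┃   
━━━━━━━━━━━━┛    ┃This module manages que┃   


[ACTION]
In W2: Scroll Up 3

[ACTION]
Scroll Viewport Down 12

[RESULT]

   ┃...................................┃     
   ┃...................................┃     
   ┃..........♣♣.┏━━━━━━━━━━━━━━━━━━━━━━━┓   
~~~┃.........♣♣..┃ TabContainer          ┃   
   ┃.........♣♣..┠───────────────────────┨   
   ┗━━━━━━━━━━━━━┃[summary.txt]│ server.l┃   
            ┃    ┃───────────────────────┃   
           +┃    ┃The system maintains in┃   
       ++++ ┃    ┃The process maintains b┃   
   ++++     ┃    ┃Error handling implemen┃   
+++         ┃    ┃The system handles inco┃   
            ┃    ┃Error handling processe┃   
            ┃    ┃The pipeline manages th┃   
            ┃    ┃Each component maintain┃   
━━━━━━━━━━━━┛    ┃This module manages que┃   
                 ┗━━━━━━━━━━━━━━━━━━━━━━━┛   


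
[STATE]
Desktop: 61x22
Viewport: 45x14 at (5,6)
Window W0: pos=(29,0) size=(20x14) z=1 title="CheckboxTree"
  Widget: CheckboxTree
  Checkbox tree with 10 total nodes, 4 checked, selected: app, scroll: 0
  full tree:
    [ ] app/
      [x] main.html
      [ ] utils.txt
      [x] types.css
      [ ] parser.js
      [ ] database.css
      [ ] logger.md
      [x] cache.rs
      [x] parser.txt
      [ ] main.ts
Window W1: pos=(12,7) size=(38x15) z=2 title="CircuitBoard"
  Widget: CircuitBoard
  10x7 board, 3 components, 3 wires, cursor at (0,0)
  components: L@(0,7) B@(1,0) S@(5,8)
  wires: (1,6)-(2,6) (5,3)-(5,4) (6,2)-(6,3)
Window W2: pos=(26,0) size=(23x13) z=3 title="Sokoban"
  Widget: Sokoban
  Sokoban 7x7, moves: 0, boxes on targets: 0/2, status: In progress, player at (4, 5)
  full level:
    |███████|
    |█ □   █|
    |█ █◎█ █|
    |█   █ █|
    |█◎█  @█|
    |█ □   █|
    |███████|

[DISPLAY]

                     ┃█   █ █              ┃ 
       ┏━━━━━━━━━━━━━┃█◎█  @█              ┃┓
       ┃ CircuitBoard┃█ □   █              ┃┃
       ┠─────────────┃███████              ┃┨
       ┃   0 1 2 3 4 ┃Moves: 0  0/2        ┃┃
       ┃0  [.]       ┃                     ┃┃
       ┃             ┗━━━━━━━━━━━━━━━━━━━━━┛┃
       ┃1   B                       ·       ┃
       ┃                            │       ┃
       ┃2                           ·       ┃
       ┃                                    ┃
       ┃3                                   ┃
       ┃                                    ┃
       ┃4                                   ┃


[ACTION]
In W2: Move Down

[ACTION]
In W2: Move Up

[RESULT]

                     ┃█   █ █              ┃ 
       ┏━━━━━━━━━━━━━┃█◎█  @█              ┃┓
       ┃ CircuitBoard┃█ □   █              ┃┃
       ┠─────────────┃███████              ┃┨
       ┃   0 1 2 3 4 ┃Moves: 2  0/2        ┃┃
       ┃0  [.]       ┃                     ┃┃
       ┃             ┗━━━━━━━━━━━━━━━━━━━━━┛┃
       ┃1   B                       ·       ┃
       ┃                            │       ┃
       ┃2                           ·       ┃
       ┃                                    ┃
       ┃3                                   ┃
       ┃                                    ┃
       ┃4                                   ┃


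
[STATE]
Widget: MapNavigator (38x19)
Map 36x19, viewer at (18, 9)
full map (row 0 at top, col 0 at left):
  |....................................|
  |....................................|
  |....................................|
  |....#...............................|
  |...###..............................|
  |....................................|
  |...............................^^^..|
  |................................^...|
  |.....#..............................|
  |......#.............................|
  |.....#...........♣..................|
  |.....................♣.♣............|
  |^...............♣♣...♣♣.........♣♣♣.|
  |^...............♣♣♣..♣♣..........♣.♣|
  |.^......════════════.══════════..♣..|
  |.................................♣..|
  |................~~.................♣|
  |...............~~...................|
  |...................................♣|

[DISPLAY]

 .................................... 
 .................................... 
 .................................... 
 ....#............................... 
 ...###.............................. 
 .................................... 
 ...............................^^^.. 
 ................................^... 
 .....#.............................. 
 ......#...........@................. 
 .....#...........♣.................. 
 .....................♣.♣............ 
 ^...............♣♣...♣♣.........♣♣♣. 
 ^...............♣♣♣..♣♣..........♣.♣ 
 .^......════════════.══════════..♣.. 
 .................................♣.. 
 ................~~.................♣ 
 ...............~~................... 
 ...................................♣ 


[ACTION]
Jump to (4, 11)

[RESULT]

               .......................
               ....#..................
               ...###.................
               .......................
               .......................
               .......................
               .....#.................
               ......#................
               .....#...........♣.....
               ....@................♣.
               ^...............♣♣...♣♣
               ^...............♣♣♣..♣♣
               .^......════════════.══
               .......................
               ................~~.....
               ...............~~......
               .......................
                                      
                                      


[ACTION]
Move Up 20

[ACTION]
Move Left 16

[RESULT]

                                      
                                      
                                      
                                      
                                      
                                      
                                      
                                      
                                      
                   @..................
                   ...................
                   ...................
                   ....#..............
                   ...###.............
                   ...................
                   ...................
                   ...................
                   .....#.............
                   ......#............


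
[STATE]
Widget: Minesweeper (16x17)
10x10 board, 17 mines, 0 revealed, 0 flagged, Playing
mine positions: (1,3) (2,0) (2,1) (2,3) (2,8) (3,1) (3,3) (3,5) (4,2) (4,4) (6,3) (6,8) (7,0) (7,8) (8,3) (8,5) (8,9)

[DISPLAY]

■■■■■■■■■■      
■■■■■■■■■■      
■■■■■■■■■■      
■■■■■■■■■■      
■■■■■■■■■■      
■■■■■■■■■■      
■■■■■■■■■■      
■■■■■■■■■■      
■■■■■■■■■■      
■■■■■■■■■■      
                
                
                
                
                
                
                


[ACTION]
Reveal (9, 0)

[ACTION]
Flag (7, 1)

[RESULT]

■■■■■■■■■■      
■■■■■■■■■■      
■■■■■■■■■■      
■■■■■■■■■■      
■■■■■■■■■■      
■■■■■■■■■■      
■■■■■■■■■■      
■⚑■■■■■■■■      
111■■■■■■■      
  1■■■■■■■      
                
                
                
                
                
                
                


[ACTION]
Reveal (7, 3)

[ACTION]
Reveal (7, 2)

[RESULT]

■■■■■■■■■■      
■■■■■■■■■■      
■■■■■■■■■■      
■■■■■■■■■■      
■■■■■■■■■■      
■■■■■■■■■■      
■■■■■■■■■■      
■⚑22■■■■■■      
111■■■■■■■      
  1■■■■■■■      
                
                
                
                
                
                
                


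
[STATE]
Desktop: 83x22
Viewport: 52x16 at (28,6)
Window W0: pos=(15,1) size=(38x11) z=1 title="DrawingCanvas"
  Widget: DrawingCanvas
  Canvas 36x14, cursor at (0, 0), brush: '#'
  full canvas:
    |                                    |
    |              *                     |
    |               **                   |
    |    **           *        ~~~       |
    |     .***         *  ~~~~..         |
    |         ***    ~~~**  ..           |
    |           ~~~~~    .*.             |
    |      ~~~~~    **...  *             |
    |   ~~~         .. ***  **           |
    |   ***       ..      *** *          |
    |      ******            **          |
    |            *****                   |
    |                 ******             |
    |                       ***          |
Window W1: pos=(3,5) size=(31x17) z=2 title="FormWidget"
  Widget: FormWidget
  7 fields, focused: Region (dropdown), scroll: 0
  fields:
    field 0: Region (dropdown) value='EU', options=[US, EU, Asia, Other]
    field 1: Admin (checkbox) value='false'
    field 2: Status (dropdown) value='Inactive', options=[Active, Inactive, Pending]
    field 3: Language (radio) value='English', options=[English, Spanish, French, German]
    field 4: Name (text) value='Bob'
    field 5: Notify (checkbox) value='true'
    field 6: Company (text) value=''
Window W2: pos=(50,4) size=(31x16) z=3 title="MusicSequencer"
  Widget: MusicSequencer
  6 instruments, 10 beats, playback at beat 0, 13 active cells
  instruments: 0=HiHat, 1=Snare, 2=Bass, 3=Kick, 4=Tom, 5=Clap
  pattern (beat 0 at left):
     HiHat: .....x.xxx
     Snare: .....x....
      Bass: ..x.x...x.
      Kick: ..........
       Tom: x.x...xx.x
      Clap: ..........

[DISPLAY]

     ┃                ┠─────────────────────────────
─────┨        ~~~     ┃      ▼123456789             
   ▼]┃*  ~~~~..       ┃ HiHat·····█·███             
     ┃~**  ..         ┃ Snare·····█····             
   ▼]┃  .*.           ┃  Bass··█·█···█·             
h  ( ┃━━━━━━━━━━━━━━━━┃  Kick··········             
    ]┃                ┃   Tom█·█···██·█             
     ┃                ┃  Clap··········             
    ]┃                ┃                             
     ┃                ┃                             
     ┃                ┃                             
     ┃                ┃                             
     ┃                ┃                             
     ┃                ┗━━━━━━━━━━━━━━━━━━━━━━━━━━━━━
     ┃                                              
━━━━━┛                                              


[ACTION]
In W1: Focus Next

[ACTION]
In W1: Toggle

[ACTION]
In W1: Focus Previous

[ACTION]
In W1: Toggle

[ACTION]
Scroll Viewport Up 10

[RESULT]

                                                    
━━━━━━━━━━━━━━━━━━━━━━━━┓                           
as                      ┃                           
────────────────────────┨                           
                      ┏━━━━━━━━━━━━━━━━━━━━━━━━━━━━━
━━━━━┓                ┃ MusicSequencer              
     ┃                ┠─────────────────────────────
─────┨        ~~~     ┃      ▼123456789             
   ▼]┃*  ~~~~..       ┃ HiHat·····█·███             
     ┃~**  ..         ┃ Snare·····█····             
   ▼]┃  .*.           ┃  Bass··█·█···█·             
h  ( ┃━━━━━━━━━━━━━━━━┃  Kick··········             
    ]┃                ┃   Tom█·█···██·█             
     ┃                ┃  Clap··········             
    ]┃                ┃                             
     ┃                ┃                             


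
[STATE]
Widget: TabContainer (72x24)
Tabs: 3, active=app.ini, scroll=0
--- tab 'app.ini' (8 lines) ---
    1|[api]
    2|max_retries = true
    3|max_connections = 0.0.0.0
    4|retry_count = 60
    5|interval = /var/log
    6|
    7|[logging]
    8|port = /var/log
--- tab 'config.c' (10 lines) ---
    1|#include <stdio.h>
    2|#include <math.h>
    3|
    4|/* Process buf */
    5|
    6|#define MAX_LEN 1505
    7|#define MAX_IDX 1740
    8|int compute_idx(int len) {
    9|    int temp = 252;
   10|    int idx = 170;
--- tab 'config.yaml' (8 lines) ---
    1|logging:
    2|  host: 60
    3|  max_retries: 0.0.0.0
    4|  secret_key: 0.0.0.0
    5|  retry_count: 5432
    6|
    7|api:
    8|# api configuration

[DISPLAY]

[app.ini]│ config.c │ config.yaml                                       
────────────────────────────────────────────────────────────────────────
[api]                                                                   
max_retries = true                                                      
max_connections = 0.0.0.0                                               
retry_count = 60                                                        
interval = /var/log                                                     
                                                                        
[logging]                                                               
port = /var/log                                                         
                                                                        
                                                                        
                                                                        
                                                                        
                                                                        
                                                                        
                                                                        
                                                                        
                                                                        
                                                                        
                                                                        
                                                                        
                                                                        
                                                                        


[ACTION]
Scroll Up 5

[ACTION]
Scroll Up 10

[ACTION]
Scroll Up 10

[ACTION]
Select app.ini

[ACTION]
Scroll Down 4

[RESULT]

[app.ini]│ config.c │ config.yaml                                       
────────────────────────────────────────────────────────────────────────
interval = /var/log                                                     
                                                                        
[logging]                                                               
port = /var/log                                                         
                                                                        
                                                                        
                                                                        
                                                                        
                                                                        
                                                                        
                                                                        
                                                                        
                                                                        
                                                                        
                                                                        
                                                                        
                                                                        
                                                                        
                                                                        
                                                                        
                                                                        
                                                                        


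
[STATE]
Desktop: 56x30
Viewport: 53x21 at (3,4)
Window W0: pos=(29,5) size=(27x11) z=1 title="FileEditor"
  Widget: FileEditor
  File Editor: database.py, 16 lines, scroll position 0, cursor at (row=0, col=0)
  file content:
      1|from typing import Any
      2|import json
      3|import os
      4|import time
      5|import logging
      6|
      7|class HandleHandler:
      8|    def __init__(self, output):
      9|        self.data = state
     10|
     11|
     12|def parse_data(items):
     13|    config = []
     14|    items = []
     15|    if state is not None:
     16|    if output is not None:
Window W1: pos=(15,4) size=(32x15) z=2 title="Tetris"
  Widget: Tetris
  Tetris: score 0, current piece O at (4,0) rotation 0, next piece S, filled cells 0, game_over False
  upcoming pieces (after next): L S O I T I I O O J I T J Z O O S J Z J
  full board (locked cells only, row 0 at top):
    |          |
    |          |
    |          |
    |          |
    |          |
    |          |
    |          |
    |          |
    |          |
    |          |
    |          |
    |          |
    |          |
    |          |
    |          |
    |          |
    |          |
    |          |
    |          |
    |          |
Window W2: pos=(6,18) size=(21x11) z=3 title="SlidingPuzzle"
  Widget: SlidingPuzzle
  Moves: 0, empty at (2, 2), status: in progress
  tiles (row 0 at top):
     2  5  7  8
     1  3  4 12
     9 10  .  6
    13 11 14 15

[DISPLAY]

            ┏━━━━━━━━━━━━━━━━━━━━━━━━━━━━━━┓         
            ┃ Tetris                       ┃━━━━━━━━┓
            ┠──────────────────────────────┨        ┃
            ┃          │Next:              ┃────────┨
            ┃          │ ░░                ┃t Any  ▲┃
            ┃          │░░                 ┃       █┃
            ┃          │                   ┃       ░┃
            ┃          │                   ┃       ░┃
            ┃          │                   ┃       ░┃
            ┃          │Score:             ┃       ░┃
            ┃          │0                  ┃er:    ▼┃
            ┃          │                   ┃━━━━━━━━┛
            ┃          │                   ┃         
            ┃          │                   ┃         
   ┏━━━━━━━━━━━━━━━━━━━┓━━━━━━━━━━━━━━━━━━━┛         
   ┃ SlidingPuzzle     ┃                             
   ┠───────────────────┨                             
   ┃┌────┬────┬────┬───┃                             
   ┃│  2 │  5 │  7 │  8┃                             
   ┃├────┼────┼────┼───┃                             
   ┃│  1 │  3 │  4 │ 12┃                             


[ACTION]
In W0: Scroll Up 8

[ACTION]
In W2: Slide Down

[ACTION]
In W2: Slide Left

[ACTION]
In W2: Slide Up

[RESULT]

            ┏━━━━━━━━━━━━━━━━━━━━━━━━━━━━━━┓         
            ┃ Tetris                       ┃━━━━━━━━┓
            ┠──────────────────────────────┨        ┃
            ┃          │Next:              ┃────────┨
            ┃          │ ░░                ┃t Any  ▲┃
            ┃          │░░                 ┃       █┃
            ┃          │                   ┃       ░┃
            ┃          │                   ┃       ░┃
            ┃          │                   ┃       ░┃
            ┃          │Score:             ┃       ░┃
            ┃          │0                  ┃er:    ▼┃
            ┃          │                   ┃━━━━━━━━┛
            ┃          │                   ┃         
            ┃          │                   ┃         
   ┏━━━━━━━━━━━━━━━━━━━┓━━━━━━━━━━━━━━━━━━━┛         
   ┃ SlidingPuzzle     ┃                             
   ┠───────────────────┨                             
   ┃┌────┬────┬────┬───┃                             
   ┃│  2 │  5 │  7 │  8┃                             
   ┃├────┼────┼────┼───┃                             
   ┃│  1 │  3 │ 12 │  6┃                             


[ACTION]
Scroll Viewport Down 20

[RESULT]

            ┃          │░░                 ┃       █┃
            ┃          │                   ┃       ░┃
            ┃          │                   ┃       ░┃
            ┃          │                   ┃       ░┃
            ┃          │Score:             ┃       ░┃
            ┃          │0                  ┃er:    ▼┃
            ┃          │                   ┃━━━━━━━━┛
            ┃          │                   ┃         
            ┃          │                   ┃         
   ┏━━━━━━━━━━━━━━━━━━━┓━━━━━━━━━━━━━━━━━━━┛         
   ┃ SlidingPuzzle     ┃                             
   ┠───────────────────┨                             
   ┃┌────┬────┬────┬───┃                             
   ┃│  2 │  5 │  7 │  8┃                             
   ┃├────┼────┼────┼───┃                             
   ┃│  1 │  3 │ 12 │  6┃                             
   ┃├────┼────┼────┼───┃                             
   ┃│  9 │ 10 │  4 │   ┃                             
   ┃├────┼────┼────┼───┃                             
   ┗━━━━━━━━━━━━━━━━━━━┛                             
                                                     


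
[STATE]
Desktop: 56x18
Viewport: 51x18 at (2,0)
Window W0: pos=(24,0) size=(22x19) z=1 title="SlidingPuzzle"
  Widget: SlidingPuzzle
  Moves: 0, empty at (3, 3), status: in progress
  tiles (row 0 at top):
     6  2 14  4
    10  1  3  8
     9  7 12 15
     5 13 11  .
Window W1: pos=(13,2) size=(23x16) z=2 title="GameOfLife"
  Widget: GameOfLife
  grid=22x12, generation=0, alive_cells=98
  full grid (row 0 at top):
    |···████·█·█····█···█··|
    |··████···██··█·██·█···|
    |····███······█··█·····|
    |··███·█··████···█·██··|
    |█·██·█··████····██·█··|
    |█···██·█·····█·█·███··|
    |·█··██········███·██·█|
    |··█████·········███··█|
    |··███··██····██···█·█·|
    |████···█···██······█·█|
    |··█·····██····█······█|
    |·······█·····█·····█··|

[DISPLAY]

                      ┏━━━━━━━━━━━━━━━━━━━━┓       
                      ┃ SlidingPuzzle      ┃       
           ┏━━━━━━━━━━━━━━━━━━━━━┓─────────┨       
           ┃ GameOfLife          ┃────┬────┃       
           ┠─────────────────────┨ 14 │  4 ┃       
           ┃Gen: 0               ┃────┼────┃       
           ┃···████·█·█····█···█·┃  3 │  8 ┃       
           ┃··████···██··█·██·█··┃────┼────┃       
           ┃····███······█··█····┃ 12 │ 15 ┃       
           ┃··███·█··████···█·██·┃────┼────┃       
           ┃█·██·█··████····██·█·┃ 11 │    ┃       
           ┃█···██·█·····█·█·███·┃────┴────┃       
           ┃·█··██········███·██·┃         ┃       
           ┃··█████·········███··┃         ┃       
           ┃··███··██····██···█·█┃         ┃       
           ┃████···█···██······█·┃         ┃       
           ┃··█·····██····█······┃         ┃       
           ┗━━━━━━━━━━━━━━━━━━━━━┛         ┃       


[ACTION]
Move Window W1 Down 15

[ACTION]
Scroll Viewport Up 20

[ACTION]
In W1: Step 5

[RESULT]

                      ┏━━━━━━━━━━━━━━━━━━━━┓       
                      ┃ SlidingPuzzle      ┃       
           ┏━━━━━━━━━━━━━━━━━━━━━┓─────────┨       
           ┃ GameOfLife          ┃────┬────┃       
           ┠─────────────────────┨ 14 │  4 ┃       
           ┃Gen: 5               ┃────┼────┃       
           ┃·······██···██····█··┃  3 │  8 ┃       
           ┃······██···██·██·██··┃────┼────┃       
           ┃·······██·█···██·███·┃ 12 │ 15 ┃       
           ┃······███··█████·····┃────┼────┃       
           ┃······███············┃ 11 │    ┃       
           ┃·····················┃────┴────┃       
           ┃············████·····┃         ┃       
           ┃·██········██··█····█┃         ┃       
           ┃·██·····█··██···█···█┃         ┃       
           ┃·········█·██··█·····┃         ┃       
           ┃·····██······██······┃         ┃       
           ┗━━━━━━━━━━━━━━━━━━━━━┛         ┃       


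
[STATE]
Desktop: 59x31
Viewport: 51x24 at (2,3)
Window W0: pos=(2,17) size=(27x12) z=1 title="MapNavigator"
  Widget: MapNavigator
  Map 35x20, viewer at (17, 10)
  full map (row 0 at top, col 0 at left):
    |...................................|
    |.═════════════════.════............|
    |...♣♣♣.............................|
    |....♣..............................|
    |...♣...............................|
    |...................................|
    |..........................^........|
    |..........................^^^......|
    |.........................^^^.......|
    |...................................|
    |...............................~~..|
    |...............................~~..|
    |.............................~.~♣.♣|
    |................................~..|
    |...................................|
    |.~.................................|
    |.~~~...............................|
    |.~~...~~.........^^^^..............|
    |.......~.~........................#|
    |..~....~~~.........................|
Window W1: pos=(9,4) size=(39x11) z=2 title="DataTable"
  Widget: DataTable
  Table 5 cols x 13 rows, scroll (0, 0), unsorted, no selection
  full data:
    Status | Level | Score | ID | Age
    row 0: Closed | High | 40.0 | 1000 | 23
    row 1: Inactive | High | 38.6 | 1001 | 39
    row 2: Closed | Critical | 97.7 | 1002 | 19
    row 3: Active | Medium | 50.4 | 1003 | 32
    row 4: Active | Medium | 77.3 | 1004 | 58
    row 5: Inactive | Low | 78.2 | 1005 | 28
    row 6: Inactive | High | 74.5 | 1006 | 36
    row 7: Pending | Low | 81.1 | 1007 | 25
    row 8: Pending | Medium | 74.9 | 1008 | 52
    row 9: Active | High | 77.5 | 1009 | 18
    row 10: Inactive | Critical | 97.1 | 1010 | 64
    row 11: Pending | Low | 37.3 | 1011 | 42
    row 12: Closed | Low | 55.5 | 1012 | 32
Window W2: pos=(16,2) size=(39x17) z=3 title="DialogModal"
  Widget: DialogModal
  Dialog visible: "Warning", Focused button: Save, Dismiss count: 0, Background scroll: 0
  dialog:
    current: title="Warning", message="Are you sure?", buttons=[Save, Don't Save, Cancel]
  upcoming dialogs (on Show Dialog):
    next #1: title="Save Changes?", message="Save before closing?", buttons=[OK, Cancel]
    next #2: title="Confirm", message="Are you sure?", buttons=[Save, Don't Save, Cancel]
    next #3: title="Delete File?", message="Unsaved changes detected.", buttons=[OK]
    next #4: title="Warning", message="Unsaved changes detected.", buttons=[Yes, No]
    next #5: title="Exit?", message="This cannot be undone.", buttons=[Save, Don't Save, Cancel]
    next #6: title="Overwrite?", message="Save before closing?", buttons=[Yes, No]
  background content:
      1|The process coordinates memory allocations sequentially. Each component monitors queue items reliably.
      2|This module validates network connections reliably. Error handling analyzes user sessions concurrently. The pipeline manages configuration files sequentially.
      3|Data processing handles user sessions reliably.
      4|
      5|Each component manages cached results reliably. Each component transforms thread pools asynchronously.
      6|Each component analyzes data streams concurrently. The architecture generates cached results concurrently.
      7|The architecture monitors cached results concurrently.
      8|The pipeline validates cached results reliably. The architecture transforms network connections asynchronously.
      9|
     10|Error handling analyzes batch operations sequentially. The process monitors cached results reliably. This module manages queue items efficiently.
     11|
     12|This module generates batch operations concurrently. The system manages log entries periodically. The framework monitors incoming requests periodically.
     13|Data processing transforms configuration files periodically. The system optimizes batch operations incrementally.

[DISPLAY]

              ┃ DialogModal                        
       ┏━━━━━━┠────────────────────────────────────
       ┃ DataT┃The process coordinates memory alloc
       ┠──────┃This module validates network connec
       ┃Status┃Data processing handles user session
       ┃──────┃                                    
       ┃Closed┃Ea┌──────────────────────────────┐lt
       ┃Inacti┃Ea│           Warning            │ms
       ┃Closed┃Th│        Are you sure?         │es
       ┃Active┃Th│ [Save]  Don't Save   Cancel  │lt
       ┃Active┃  └──────────────────────────────┘  
       ┗━━━━━━┃Error handling analyzes batch operat
              ┃                                    
              ┃This module generates batch operatio
┏━━━━━━━━━━━━━┃Data processing transforms configura
┃ MapNavigator┗━━━━━━━━━━━━━━━━━━━━━━━━━━━━━━━━━━━━
┠─────────────────────────┨                        
┃.....................^...┃                        
┃.....................^^^.┃                        
┃....................^^^..┃                        
┃.........................┃                        
┃............@............┃                        
┃.........................┃                        
┃........................~┃                        


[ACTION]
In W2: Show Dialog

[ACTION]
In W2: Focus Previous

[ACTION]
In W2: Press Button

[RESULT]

              ┃ DialogModal                        
       ┏━━━━━━┠────────────────────────────────────
       ┃ DataT┃The process coordinates memory alloc
       ┠──────┃This module validates network connec
       ┃Status┃Data processing handles user session
       ┃──────┃                                    
       ┃Closed┃Each component manages cached result
       ┃Inacti┃Each component analyzes data streams
       ┃Closed┃The architecture monitors cached res
       ┃Active┃The pipeline validates cached result
       ┃Active┃                                    
       ┗━━━━━━┃Error handling analyzes batch operat
              ┃                                    
              ┃This module generates batch operatio
┏━━━━━━━━━━━━━┃Data processing transforms configura
┃ MapNavigator┗━━━━━━━━━━━━━━━━━━━━━━━━━━━━━━━━━━━━
┠─────────────────────────┨                        
┃.....................^...┃                        
┃.....................^^^.┃                        
┃....................^^^..┃                        
┃.........................┃                        
┃............@............┃                        
┃.........................┃                        
┃........................~┃                        
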